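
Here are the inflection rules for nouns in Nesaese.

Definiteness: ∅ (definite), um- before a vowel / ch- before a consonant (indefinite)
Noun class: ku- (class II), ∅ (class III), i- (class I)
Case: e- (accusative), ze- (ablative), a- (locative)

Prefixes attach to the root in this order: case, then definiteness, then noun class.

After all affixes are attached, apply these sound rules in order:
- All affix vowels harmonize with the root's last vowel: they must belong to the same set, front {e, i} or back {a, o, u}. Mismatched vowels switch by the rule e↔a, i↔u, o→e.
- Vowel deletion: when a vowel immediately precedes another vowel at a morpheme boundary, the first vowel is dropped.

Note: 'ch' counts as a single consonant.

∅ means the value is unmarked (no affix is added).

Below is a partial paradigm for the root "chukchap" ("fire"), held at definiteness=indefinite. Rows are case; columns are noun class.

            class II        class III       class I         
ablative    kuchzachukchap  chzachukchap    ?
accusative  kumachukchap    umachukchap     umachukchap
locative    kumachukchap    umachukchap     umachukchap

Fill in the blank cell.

Attach case ablative ze- → zechukchap.
Attach definiteness indefinite ch- (before consonant 'z') → chzechukchap.
Attach noun class class I i- → ichzechukchap.
Apply vowel harmony: ichzechukchap → uchzachukchap.
Vowel deletion: no change.

uchzachukchap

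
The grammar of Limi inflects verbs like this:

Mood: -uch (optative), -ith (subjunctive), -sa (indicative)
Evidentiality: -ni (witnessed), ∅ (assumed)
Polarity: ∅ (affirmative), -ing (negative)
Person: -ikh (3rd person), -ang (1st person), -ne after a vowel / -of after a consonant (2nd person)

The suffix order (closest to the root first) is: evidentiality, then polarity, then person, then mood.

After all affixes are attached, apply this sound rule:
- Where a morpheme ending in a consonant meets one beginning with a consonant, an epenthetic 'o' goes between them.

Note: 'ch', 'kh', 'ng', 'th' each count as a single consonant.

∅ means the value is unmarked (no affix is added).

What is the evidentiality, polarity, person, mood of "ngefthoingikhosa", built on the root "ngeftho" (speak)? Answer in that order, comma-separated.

Segment: ngeftho-ing-ikh-sa.
evidentiality: ∅ → assumed.
polarity: -ing → negative.
person: -ikh → 3rd person.
mood: -sa → indicative.

assumed, negative, 3rd person, indicative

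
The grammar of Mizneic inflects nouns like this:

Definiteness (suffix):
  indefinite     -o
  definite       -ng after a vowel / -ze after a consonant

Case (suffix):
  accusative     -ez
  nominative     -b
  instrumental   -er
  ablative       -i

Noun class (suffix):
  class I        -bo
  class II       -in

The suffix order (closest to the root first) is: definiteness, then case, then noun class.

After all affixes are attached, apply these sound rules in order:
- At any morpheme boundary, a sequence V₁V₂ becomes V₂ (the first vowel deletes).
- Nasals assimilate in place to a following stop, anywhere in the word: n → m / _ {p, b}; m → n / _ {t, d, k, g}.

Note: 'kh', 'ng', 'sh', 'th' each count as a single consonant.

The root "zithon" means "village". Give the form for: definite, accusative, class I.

Attach definiteness definite -ze (after consonant 'n') → zithonze.
Attach case accusative -ez → zithonzeez.
Attach noun class class I -bo → zithonzeezbo.
Apply vowel deletion: zithonzeezbo → zithonzezbo.
Nasal assimilation: no change.

zithonzezbo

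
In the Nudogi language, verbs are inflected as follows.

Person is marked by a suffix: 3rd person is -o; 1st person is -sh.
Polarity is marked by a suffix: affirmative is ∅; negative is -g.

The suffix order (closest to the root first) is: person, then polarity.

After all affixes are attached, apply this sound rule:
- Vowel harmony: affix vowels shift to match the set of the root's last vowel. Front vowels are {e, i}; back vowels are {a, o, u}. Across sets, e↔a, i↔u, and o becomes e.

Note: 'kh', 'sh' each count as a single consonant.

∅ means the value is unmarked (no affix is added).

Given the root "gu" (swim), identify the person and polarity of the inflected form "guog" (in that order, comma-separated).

Segment: gu-o-g.
person: -o → 3rd person.
polarity: -g → negative.

3rd person, negative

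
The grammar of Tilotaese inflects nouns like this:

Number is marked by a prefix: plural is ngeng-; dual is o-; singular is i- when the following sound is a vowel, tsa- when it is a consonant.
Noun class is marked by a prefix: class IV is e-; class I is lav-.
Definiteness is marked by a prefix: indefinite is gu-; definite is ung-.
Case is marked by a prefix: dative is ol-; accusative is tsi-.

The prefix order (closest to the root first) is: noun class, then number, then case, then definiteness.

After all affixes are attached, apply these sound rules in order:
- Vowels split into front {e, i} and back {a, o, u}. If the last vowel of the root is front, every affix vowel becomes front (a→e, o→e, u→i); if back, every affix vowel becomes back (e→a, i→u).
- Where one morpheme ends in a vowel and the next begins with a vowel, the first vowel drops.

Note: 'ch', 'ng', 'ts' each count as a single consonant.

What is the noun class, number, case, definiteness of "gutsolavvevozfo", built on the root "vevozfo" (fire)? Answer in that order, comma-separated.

Segment: gu-tsi-o-lav-vevozfo.
noun class: lav- → class I.
number: o- → dual.
case: tsi- → accusative.
definiteness: gu- → indefinite.

class I, dual, accusative, indefinite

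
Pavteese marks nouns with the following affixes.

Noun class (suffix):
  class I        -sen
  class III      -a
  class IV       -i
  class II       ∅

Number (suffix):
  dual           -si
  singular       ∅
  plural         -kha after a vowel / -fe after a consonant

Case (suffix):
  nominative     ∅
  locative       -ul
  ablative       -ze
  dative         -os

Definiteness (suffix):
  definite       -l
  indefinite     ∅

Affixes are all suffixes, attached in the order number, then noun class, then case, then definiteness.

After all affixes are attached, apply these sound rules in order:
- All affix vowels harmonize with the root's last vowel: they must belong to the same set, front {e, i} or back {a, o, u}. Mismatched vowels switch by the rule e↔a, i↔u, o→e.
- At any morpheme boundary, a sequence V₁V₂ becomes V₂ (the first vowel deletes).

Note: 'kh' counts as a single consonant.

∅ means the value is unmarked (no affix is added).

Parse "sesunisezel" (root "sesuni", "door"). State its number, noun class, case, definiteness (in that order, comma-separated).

dual, class III, ablative, definite

Segment: sesuni-si-a-ze-l.
number: -si → dual.
noun class: -a → class III.
case: -ze → ablative.
definiteness: -l → definite.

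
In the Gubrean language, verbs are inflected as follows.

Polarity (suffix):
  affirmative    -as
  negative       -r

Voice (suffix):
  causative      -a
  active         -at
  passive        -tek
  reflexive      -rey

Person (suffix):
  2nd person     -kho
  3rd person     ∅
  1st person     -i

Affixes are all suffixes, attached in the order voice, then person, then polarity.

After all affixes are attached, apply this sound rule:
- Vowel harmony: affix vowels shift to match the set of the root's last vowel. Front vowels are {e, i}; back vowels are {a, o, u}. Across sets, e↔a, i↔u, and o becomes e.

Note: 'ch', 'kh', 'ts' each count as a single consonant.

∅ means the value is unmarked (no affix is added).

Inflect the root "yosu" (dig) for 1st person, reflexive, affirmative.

yosurayuas

Attach voice reflexive -rey → yosurey.
Attach person 1st person -i → yosureyi.
Attach polarity affirmative -as → yosureyias.
Apply vowel harmony: yosureyias → yosurayuas.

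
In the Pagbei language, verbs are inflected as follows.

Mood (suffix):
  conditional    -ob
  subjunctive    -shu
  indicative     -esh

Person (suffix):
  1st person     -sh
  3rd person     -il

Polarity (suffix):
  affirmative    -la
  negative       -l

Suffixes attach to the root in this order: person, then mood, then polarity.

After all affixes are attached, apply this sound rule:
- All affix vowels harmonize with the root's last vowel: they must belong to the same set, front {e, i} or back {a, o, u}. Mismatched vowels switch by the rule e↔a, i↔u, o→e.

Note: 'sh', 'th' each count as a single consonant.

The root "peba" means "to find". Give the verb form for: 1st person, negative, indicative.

Attach person 1st person -sh → pebash.
Attach mood indicative -esh → pebashesh.
Attach polarity negative -l → pebasheshl.
Apply vowel harmony: pebasheshl → pebashashl.

pebashashl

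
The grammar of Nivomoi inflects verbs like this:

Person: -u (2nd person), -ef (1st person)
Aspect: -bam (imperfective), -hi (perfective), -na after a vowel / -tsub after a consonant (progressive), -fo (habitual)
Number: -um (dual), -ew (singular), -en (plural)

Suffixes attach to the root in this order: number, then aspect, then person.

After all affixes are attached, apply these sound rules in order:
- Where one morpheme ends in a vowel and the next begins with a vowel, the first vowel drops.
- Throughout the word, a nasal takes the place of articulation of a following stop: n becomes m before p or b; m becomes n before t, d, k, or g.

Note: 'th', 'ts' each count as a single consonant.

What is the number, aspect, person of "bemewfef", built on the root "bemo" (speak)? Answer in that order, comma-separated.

singular, habitual, 1st person

Segment: bemo-ew-fo-ef.
number: -ew → singular.
aspect: -fo → habitual.
person: -ef → 1st person.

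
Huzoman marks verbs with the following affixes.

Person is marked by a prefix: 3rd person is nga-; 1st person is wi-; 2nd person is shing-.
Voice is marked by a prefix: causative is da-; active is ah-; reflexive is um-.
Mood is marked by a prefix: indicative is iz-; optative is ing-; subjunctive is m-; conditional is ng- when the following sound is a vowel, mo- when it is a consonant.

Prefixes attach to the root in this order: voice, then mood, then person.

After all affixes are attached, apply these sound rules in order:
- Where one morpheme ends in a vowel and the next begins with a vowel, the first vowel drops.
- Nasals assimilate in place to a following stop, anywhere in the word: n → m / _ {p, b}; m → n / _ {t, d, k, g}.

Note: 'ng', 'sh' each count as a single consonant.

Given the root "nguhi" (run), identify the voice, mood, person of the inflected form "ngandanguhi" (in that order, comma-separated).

Segment: nga-m-da-nguhi.
voice: da- → causative.
mood: m- → subjunctive.
person: nga- → 3rd person.

causative, subjunctive, 3rd person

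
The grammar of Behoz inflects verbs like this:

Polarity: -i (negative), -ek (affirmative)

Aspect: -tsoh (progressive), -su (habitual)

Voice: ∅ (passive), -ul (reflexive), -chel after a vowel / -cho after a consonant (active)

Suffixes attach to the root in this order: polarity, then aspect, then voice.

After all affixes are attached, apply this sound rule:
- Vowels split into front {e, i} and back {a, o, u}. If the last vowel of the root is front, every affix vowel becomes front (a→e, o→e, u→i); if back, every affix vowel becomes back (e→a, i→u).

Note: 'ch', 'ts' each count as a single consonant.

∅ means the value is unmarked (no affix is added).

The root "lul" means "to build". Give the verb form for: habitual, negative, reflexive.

lulusuul

Attach polarity negative -i → luli.
Attach aspect habitual -su → lulisu.
Attach voice reflexive -ul → lulisuul.
Apply vowel harmony: lulisuul → lulusuul.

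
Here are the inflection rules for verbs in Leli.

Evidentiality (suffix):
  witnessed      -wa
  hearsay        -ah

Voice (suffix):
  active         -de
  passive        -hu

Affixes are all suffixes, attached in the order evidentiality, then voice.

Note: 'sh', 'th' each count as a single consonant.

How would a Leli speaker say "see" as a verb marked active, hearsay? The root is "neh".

Attach evidentiality hearsay -ah → nehah.
Attach voice active -de → nehahde.

nehahde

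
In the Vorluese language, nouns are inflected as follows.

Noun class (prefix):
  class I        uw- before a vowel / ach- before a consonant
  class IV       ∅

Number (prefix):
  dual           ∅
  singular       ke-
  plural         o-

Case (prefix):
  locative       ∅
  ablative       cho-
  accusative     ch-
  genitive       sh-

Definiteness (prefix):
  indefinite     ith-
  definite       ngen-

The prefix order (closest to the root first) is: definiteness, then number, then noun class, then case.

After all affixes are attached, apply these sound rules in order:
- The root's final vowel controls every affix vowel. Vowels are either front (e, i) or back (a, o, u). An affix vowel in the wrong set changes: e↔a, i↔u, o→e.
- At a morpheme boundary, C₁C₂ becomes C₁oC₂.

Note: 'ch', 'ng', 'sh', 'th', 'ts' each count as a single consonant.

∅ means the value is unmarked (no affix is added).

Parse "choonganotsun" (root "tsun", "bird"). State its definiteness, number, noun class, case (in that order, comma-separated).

Segment: cho-o-ngen-tsun.
definiteness: ngen- → definite.
number: o- → plural.
noun class: ∅ → class IV.
case: cho- → ablative.

definite, plural, class IV, ablative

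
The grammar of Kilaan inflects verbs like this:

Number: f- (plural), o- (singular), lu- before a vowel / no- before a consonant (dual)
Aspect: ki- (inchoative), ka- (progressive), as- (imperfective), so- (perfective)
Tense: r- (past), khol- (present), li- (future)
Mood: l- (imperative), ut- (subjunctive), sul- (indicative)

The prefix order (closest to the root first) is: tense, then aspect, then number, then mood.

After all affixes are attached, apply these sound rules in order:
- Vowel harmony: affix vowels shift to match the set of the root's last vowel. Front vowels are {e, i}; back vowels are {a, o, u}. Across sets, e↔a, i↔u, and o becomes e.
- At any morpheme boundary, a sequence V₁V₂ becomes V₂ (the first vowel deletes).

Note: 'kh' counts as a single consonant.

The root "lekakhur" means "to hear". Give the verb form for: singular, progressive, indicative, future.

Attach tense future li- → lilekakhur.
Attach aspect progressive ka- → kalilekakhur.
Attach number singular o- → okalilekakhur.
Attach mood indicative sul- → sulokalilekakhur.
Apply vowel harmony: sulokalilekakhur → sulokalulekakhur.
Vowel deletion: no change.

sulokalulekakhur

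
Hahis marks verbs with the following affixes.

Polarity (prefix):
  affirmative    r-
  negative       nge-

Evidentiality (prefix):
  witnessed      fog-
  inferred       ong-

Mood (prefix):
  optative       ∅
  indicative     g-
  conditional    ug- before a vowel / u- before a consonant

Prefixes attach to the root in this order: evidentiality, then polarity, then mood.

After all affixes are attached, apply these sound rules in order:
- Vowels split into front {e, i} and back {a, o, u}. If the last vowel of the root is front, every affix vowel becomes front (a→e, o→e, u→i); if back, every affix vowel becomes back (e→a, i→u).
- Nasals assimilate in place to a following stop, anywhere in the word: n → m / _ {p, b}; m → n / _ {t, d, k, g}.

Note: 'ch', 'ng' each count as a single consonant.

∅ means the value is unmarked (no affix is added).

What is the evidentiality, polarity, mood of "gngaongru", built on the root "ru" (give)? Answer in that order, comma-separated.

inferred, negative, indicative

Segment: g-nge-ong-ru.
evidentiality: ong- → inferred.
polarity: nge- → negative.
mood: g- → indicative.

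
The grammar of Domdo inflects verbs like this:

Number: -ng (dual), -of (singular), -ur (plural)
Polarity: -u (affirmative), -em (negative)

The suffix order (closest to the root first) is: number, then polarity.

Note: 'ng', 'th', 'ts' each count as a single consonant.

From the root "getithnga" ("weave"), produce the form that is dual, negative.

Attach number dual -ng → getithngang.
Attach polarity negative -em → getithngangem.

getithngangem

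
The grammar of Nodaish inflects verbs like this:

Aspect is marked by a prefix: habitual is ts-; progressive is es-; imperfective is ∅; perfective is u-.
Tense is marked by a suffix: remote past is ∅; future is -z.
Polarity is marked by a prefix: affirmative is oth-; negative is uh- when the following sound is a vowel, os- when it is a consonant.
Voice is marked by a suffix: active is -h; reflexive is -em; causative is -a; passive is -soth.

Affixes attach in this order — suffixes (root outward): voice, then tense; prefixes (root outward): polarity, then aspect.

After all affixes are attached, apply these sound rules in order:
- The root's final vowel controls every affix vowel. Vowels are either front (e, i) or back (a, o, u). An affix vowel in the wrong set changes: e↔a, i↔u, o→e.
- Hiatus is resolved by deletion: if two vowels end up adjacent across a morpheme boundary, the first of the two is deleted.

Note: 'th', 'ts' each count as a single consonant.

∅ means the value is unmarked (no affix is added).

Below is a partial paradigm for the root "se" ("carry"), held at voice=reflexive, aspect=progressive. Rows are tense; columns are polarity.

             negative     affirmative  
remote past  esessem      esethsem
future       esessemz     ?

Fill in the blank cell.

esethsemz

Attach voice reflexive -em → seem.
Attach tense future -z → seemz.
Attach polarity affirmative oth- → othseemz.
Attach aspect progressive es- → esothseemz.
Apply vowel harmony: esothseemz → esethseemz.
Apply vowel deletion: esethseemz → esethsemz.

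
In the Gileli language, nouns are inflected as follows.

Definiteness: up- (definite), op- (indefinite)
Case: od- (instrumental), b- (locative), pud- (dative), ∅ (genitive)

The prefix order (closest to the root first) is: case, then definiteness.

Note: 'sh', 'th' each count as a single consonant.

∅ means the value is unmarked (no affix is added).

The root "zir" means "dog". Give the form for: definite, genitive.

case = genitive: zero marking, form stays zir.
Attach definiteness definite up- → upzir.

upzir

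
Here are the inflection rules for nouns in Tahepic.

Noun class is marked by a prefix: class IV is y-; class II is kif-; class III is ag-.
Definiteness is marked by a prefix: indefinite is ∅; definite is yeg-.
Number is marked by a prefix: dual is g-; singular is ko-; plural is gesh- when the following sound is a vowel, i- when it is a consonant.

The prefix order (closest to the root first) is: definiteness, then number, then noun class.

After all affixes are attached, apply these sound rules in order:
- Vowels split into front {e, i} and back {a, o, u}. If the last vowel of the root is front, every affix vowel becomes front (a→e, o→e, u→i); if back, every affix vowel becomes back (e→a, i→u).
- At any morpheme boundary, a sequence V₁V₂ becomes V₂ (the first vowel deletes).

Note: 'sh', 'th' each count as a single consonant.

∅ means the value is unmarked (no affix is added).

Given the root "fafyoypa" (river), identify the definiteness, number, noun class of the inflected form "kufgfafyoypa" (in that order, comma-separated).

Segment: kif-g-fafyoypa.
definiteness: ∅ → indefinite.
number: g- → dual.
noun class: kif- → class II.

indefinite, dual, class II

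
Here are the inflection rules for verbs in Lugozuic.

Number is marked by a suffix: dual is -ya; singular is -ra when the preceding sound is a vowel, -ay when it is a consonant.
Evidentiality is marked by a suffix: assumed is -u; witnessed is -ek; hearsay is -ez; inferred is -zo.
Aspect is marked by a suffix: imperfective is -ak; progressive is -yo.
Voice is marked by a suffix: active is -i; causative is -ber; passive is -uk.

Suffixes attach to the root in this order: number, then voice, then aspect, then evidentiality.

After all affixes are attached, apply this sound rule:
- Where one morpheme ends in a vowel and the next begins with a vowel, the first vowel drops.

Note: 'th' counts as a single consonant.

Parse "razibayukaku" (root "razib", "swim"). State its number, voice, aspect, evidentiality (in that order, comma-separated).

singular, passive, imperfective, assumed

Segment: razib-ay-uk-ak-u.
number: -ra/ay → singular.
voice: -uk → passive.
aspect: -ak → imperfective.
evidentiality: -u → assumed.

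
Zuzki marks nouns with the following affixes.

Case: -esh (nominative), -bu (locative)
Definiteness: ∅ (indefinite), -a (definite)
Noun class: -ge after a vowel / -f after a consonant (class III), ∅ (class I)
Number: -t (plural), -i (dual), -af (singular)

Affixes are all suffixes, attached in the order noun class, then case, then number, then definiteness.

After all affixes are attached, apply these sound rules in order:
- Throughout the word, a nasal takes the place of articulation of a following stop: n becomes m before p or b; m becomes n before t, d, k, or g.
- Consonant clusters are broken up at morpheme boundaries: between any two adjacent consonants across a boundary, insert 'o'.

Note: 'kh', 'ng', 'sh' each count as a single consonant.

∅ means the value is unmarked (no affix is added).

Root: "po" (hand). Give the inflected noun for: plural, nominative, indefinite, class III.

Attach noun class class III -ge (after vowel 'o') → poge.
Attach case nominative -esh → pogeesh.
Attach number plural -t → pogeesht.
definiteness = indefinite: zero marking, form stays pogeesht.
Nasal assimilation: no change.
Apply epenthesis: pogeesht → pogeeshot.

pogeeshot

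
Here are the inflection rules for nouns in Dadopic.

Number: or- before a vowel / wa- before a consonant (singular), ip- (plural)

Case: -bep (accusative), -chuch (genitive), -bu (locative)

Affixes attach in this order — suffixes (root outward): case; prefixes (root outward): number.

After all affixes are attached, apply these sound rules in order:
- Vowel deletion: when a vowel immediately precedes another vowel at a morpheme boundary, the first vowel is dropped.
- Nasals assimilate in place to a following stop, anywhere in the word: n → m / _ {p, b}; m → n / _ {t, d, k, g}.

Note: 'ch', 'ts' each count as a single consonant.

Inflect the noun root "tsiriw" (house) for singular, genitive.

watsiriwchuch

Attach number singular wa- (before consonant 'ts') → watsiriw.
Attach case genitive -chuch → watsiriwchuch.
Vowel deletion: no change.
Nasal assimilation: no change.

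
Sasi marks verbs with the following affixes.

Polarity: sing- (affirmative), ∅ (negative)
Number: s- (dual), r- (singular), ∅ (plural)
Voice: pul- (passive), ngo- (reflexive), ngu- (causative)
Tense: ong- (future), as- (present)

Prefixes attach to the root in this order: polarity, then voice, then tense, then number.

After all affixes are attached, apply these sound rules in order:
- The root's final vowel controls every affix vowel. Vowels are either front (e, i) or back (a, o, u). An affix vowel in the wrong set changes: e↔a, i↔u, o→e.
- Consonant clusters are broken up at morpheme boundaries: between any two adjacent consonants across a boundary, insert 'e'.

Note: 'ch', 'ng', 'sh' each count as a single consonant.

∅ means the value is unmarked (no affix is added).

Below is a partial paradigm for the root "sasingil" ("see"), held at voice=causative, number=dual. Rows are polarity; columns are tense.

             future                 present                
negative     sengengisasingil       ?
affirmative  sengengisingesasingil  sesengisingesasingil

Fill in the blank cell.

polarity = negative: zero marking, form stays sasingil.
Attach voice causative ngu- → ngusasingil.
Attach tense present as- → asngusasingil.
Attach number dual s- → sasngusasingil.
Apply vowel harmony: sasngusasingil → sesngisasingil.
Apply epenthesis: sesngisasingil → sesengisasingil.

sesengisasingil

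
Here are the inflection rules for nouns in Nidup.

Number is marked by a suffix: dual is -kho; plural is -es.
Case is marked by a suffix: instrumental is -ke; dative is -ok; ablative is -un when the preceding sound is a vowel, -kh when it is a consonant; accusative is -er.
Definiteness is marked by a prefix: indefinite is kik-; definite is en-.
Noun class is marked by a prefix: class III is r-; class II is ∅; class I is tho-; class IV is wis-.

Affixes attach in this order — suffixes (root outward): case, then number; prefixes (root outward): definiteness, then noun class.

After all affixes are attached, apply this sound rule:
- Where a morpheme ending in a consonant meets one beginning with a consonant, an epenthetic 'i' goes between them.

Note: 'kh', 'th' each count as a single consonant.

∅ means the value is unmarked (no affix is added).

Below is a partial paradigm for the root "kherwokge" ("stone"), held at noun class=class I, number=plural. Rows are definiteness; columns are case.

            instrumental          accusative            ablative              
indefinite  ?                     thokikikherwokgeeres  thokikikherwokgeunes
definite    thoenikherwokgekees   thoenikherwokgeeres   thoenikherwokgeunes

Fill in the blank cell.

thokikikherwokgekees

Attach definiteness indefinite kik- → kikkherwokge.
Attach case instrumental -ke → kikkherwokgeke.
Attach noun class class I tho- → thokikkherwokgeke.
Attach number plural -es → thokikkherwokgekees.
Apply epenthesis: thokikkherwokgekees → thokikikherwokgekees.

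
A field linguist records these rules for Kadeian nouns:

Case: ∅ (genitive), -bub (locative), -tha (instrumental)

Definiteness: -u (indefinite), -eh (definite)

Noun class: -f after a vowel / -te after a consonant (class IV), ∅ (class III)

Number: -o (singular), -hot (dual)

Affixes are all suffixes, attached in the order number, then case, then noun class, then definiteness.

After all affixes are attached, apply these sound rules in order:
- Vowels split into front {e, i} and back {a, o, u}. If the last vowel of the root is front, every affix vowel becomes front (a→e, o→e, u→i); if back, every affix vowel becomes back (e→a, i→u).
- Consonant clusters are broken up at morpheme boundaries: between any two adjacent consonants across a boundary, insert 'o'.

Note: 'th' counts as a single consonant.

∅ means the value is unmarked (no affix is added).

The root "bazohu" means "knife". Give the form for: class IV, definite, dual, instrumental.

bazohuhotothafah

Attach number dual -hot → bazohuhot.
Attach case instrumental -tha → bazohuhottha.
Attach noun class class IV -f (after vowel 'a') → bazohuhotthaf.
Attach definiteness definite -eh → bazohuhotthafeh.
Apply vowel harmony: bazohuhotthafeh → bazohuhotthafah.
Apply epenthesis: bazohuhotthafah → bazohuhotothafah.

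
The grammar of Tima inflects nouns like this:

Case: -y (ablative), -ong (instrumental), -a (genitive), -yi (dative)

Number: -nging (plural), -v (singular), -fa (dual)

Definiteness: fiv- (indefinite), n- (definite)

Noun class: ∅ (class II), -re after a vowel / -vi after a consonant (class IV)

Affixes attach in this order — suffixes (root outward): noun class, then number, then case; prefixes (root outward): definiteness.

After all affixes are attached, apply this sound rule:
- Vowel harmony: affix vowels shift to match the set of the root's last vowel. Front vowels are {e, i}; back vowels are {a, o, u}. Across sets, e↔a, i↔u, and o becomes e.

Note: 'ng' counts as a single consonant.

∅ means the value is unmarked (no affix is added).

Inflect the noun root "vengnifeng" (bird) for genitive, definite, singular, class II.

nvengnifengve

Attach definiteness definite n- → nvengnifeng.
noun class = class II: zero marking, form stays nvengnifeng.
Attach number singular -v → nvengnifengv.
Attach case genitive -a → nvengnifengva.
Apply vowel harmony: nvengnifengva → nvengnifengve.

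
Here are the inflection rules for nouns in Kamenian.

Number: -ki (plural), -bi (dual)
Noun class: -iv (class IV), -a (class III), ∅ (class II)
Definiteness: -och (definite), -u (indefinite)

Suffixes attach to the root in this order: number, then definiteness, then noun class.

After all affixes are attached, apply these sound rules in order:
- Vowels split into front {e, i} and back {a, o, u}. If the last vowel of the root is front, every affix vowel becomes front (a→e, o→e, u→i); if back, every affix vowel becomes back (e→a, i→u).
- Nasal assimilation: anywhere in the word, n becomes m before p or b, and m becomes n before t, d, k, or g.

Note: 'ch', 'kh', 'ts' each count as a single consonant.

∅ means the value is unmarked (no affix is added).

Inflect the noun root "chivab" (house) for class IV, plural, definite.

Attach number plural -ki → chivabki.
Attach definiteness definite -och → chivabkioch.
Attach noun class class IV -iv → chivabkiochiv.
Apply vowel harmony: chivabkiochiv → chivabkuochuv.
Nasal assimilation: no change.

chivabkuochuv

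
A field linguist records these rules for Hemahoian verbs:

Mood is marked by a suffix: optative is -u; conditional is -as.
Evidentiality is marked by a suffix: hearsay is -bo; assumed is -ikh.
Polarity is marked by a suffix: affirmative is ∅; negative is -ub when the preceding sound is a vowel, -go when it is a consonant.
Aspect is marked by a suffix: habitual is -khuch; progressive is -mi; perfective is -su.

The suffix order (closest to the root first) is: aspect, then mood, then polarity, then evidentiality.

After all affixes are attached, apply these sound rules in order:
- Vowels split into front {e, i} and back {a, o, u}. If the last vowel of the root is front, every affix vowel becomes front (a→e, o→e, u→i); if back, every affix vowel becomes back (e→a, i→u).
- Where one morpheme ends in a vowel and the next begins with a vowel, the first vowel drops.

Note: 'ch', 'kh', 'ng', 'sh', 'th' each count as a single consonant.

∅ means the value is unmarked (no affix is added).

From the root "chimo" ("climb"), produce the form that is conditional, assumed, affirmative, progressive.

Attach aspect progressive -mi → chimomi.
Attach mood conditional -as → chimomias.
polarity = affirmative: zero marking, form stays chimomias.
Attach evidentiality assumed -ikh → chimomiasikh.
Apply vowel harmony: chimomiasikh → chimomuasukh.
Apply vowel deletion: chimomuasukh → chimomasukh.

chimomasukh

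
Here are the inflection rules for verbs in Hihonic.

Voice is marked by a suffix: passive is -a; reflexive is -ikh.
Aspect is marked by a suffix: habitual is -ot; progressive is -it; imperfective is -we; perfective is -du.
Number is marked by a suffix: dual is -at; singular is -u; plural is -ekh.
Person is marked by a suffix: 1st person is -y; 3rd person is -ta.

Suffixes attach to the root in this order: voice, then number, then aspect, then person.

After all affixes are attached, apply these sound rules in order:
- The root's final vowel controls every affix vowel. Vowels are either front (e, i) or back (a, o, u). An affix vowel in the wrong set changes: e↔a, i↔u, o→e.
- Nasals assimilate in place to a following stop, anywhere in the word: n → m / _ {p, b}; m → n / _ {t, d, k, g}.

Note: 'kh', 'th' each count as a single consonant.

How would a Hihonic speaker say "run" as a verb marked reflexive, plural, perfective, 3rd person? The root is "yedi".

Attach voice reflexive -ikh → yediikh.
Attach number plural -ekh → yediikhekh.
Attach aspect perfective -du → yediikhekhdu.
Attach person 3rd person -ta → yediikhekhduta.
Apply vowel harmony: yediikhekhduta → yediikhekhdite.
Nasal assimilation: no change.

yediikhekhdite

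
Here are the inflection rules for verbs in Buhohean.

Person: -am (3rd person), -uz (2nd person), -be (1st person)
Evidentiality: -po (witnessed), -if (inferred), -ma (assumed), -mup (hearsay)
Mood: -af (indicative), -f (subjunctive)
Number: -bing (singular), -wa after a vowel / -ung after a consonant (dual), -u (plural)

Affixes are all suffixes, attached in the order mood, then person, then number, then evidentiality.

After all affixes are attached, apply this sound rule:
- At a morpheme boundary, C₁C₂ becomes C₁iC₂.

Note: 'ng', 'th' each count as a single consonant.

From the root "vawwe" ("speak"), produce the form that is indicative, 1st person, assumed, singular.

Attach mood indicative -af → vawweaf.
Attach person 1st person -be → vawweafbe.
Attach number singular -bing → vawweafbebing.
Attach evidentiality assumed -ma → vawweafbebingma.
Apply epenthesis: vawweafbebingma → vawweafibebingima.

vawweafibebingima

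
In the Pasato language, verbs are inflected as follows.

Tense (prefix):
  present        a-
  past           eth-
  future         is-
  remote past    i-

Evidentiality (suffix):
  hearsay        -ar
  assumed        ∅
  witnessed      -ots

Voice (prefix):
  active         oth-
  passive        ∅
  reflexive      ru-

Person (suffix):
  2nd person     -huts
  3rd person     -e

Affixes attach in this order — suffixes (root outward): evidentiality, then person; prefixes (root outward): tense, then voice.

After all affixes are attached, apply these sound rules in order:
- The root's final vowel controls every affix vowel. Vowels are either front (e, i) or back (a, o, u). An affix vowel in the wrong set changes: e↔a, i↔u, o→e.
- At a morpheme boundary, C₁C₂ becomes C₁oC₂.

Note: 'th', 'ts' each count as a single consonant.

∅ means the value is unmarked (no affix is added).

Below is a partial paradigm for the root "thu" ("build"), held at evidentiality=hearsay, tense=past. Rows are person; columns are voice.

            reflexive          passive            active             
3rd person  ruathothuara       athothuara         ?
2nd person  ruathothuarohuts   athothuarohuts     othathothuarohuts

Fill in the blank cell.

Attach evidentiality hearsay -ar → thuar.
Attach tense past eth- → eththuar.
Attach person 3rd person -e → eththuare.
Attach voice active oth- → otheththuare.
Apply vowel harmony: otheththuare → othaththuara.
Apply epenthesis: othaththuara → othathothuara.

othathothuara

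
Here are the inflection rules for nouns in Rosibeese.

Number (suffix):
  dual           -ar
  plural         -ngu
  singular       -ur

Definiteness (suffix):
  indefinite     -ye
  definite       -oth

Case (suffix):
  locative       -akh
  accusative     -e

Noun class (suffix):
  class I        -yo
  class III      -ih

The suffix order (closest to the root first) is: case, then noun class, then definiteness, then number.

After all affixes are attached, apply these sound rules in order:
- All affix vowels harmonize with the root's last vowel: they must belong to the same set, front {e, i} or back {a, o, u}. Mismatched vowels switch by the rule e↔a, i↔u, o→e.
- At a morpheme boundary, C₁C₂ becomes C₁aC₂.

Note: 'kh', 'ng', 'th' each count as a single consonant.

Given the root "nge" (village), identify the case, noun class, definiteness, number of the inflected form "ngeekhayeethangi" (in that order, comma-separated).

Segment: nge-akh-yo-oth-ngu.
case: -akh → locative.
noun class: -yo → class I.
definiteness: -oth → definite.
number: -ngu → plural.

locative, class I, definite, plural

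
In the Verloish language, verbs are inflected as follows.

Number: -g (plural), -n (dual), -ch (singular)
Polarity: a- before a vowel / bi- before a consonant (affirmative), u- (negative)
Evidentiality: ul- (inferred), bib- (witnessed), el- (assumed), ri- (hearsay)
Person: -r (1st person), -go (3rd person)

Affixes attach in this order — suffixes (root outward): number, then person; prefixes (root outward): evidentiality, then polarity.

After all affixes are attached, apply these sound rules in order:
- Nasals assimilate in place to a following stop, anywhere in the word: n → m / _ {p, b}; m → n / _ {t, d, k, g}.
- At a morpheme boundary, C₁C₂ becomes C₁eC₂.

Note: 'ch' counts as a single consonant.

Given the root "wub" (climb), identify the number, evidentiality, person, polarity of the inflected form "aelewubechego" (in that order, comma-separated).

singular, assumed, 3rd person, affirmative

Segment: a-el-wub-ch-go.
number: -ch → singular.
evidentiality: el- → assumed.
person: -go → 3rd person.
polarity: a/bi- → affirmative.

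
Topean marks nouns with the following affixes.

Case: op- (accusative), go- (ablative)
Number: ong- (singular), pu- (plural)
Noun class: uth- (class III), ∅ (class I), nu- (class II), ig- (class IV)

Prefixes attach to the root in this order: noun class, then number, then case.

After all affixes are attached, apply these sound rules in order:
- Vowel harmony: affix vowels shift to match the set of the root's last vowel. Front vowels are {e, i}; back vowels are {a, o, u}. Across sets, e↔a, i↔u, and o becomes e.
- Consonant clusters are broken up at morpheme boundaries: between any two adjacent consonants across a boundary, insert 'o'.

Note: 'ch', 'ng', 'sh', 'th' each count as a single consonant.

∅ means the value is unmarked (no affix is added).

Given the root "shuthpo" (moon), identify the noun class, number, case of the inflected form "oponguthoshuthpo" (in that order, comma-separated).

Segment: op-ong-uth-shuthpo.
noun class: uth- → class III.
number: ong- → singular.
case: op- → accusative.

class III, singular, accusative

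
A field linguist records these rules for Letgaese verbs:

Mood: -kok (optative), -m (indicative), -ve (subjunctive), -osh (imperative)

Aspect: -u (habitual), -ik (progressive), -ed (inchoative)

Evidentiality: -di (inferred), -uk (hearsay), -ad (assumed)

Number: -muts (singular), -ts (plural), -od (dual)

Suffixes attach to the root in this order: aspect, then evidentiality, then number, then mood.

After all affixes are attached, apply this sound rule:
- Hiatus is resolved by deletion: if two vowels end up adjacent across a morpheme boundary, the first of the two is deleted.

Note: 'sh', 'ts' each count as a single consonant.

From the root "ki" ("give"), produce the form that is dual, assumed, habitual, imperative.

Attach aspect habitual -u → kiu.
Attach evidentiality assumed -ad → kiuad.
Attach number dual -od → kiuadod.
Attach mood imperative -osh → kiuadodosh.
Apply vowel deletion: kiuadodosh → kadodosh.

kadodosh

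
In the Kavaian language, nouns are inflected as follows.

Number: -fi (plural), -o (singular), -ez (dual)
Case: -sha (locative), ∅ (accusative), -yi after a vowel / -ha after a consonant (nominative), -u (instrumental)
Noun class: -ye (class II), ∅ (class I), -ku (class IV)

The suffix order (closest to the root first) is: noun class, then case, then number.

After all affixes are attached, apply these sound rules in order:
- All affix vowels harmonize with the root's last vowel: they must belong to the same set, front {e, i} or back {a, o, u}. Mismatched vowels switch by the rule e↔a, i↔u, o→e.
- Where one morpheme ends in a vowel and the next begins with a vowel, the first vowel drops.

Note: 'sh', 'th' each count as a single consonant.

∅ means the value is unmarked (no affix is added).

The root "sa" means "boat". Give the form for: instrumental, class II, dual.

sayaz

Attach noun class class II -ye → saye.
Attach case instrumental -u → sayeu.
Attach number dual -ez → sayeuez.
Apply vowel harmony: sayeuez → sayauaz.
Apply vowel deletion: sayauaz → sayaz.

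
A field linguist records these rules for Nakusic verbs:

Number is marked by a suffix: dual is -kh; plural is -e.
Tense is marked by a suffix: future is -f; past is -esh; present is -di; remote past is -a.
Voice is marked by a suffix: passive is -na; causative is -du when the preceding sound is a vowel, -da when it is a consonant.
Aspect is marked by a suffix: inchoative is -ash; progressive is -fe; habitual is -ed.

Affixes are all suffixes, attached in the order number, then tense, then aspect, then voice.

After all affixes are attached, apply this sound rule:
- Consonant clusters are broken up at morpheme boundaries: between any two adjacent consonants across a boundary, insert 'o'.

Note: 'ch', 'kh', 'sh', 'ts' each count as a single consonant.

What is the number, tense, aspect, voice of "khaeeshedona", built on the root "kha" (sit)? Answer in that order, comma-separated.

plural, past, habitual, passive

Segment: kha-e-esh-ed-na.
number: -e → plural.
tense: -esh → past.
aspect: -ed → habitual.
voice: -na → passive.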